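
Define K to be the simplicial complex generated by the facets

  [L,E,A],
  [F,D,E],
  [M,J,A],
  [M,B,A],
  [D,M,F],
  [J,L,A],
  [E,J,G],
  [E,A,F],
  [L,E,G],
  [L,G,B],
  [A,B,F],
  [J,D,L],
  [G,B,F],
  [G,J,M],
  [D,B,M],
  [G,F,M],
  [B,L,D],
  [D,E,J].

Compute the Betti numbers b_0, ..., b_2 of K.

b_0 = 1, b_1 = 1, b_2 = 0.

We work with the vertex ordering A < B < D < E < F < G < J < L < M. The simplices of K, each written with vertices in increasing order, are:

  0-simplices (9): A, B, D, E, F, G, J, L, M
  1-simplices (27): AB, AE, AF, AJ, AL, AM, BD, BF, BG, BL, BM, DE, DF, DJ, DL, DM, EF, EG, EJ, EL, FG, FM, GJ, GL, GM, JL, JM
  2-simplices (18): ABF, ABM, AEF, AEL, AJL, AJM, BDL, BDM, BFG, BGL, DEF, DEJ, DFM, DJL, EGJ, EGL, FGM, GJM

so the chain groups are C_0 ≅ Z^9, C_1 ≅ Z^27, C_2 ≅ Z^18.

The boundary map ∂_1: C_1 → C_0 is given by ∂[p,q] = [q] − [p]. For instance
  ∂GJ = J − G.
This gives a 9×27 integer matrix of rank 8; reducing to Smith normal form yields diagonal entries (1,1,1,1,1,1,1,1).

Boundary ∂_2: C_2 → C_1 maps a triangle to the signed sum of its edges. For instance
  ∂BGL = GL − BL + BG,
  ∂AJL = JL − AL + AJ.
As a 27×18 matrix over Z this has rank 18, with invariant factors (1,1,1,1,1,1,1,1,1,1,1,1,1,1,1,1,1,2).

Computing H_k = (kernel of ∂_k) / (image of ∂_{k+1}):

  H_0: rank C_0 − rank ∂_1 = 9 − 8 = 1, and the invariant factors of ∂_1 are all 1, so H_0 ≅ Z.
  H_1: rank ker ∂_1 − rank ∂_2 = (27 − 8) − 18 = 1, and ∂_2 has invariant factor 2 > 1, so H_1 ≅ Z ⊕ Z_2.
  H_2: rank ker ∂_2 − rank ∂_3 = (18 − 18) − 0 = 0, and there is no ∂_3, so H_2 ≅ 0.

As a check, the Euler characteristic is 9 − 27 + 18 = 0, which agrees with 1 − 1 + 0 = 0.
(K is a triangulation of the Klein bottle.)

Hence the Betti numbers are b_0 = 1, b_1 = 1, b_2 = 0.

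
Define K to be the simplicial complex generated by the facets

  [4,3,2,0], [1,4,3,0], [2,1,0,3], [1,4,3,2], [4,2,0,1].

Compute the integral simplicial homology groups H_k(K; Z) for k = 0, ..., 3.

H_0 = Z,  H_1 = 0,  H_2 = 0,  H_3 = Z.

We work with the vertex ordering 0 < 1 < 2 < 3 < 4. The simplices of K, each written with vertices in increasing order, are:

  0-simplices (5): [0], [1], [2], [3], [4]
  1-simplices (10): [0,1], [0,2], [0,3], [0,4], [1,2], [1,3], [1,4], [2,3], [2,4], [3,4]
  2-simplices (10): [0,1,2], [0,1,3], [0,1,4], [0,2,3], [0,2,4], [0,3,4], [1,2,3], [1,2,4], [1,3,4], [2,3,4]
  3-simplices (5): [0,1,2,3], [0,1,2,4], [0,1,3,4], [0,2,3,4], [1,2,3,4]

so the chain groups are C_0 ≅ Z^5, C_1 ≅ Z^10, C_2 ≅ Z^10, C_3 ≅ Z^5.

∂_1: C_1 → C_0 maps an edge to its endpoints' difference, ∂[p,q] = q − p. For instance
  ∂[1,4] = [4] − [1].
As a 5×10 matrix over Z this has rank 4, with invariant factors (1,1,1,1).

∂_2: C_2 → C_1 sends each 2-simplex [p,q,r] to [q,r] − [p,r] + [p,q]. For instance
  ∂[0,3,4] = [3,4] − [0,4] + [0,3],
  ∂[0,2,3] = [2,3] − [0,3] + [0,2].
This gives a 10×10 integer matrix of rank 6; reducing to Smith normal form yields diagonal entries (1,1,1,1,1,1).

The boundary map ∂_3: C_3 → C_2 sends each 3-simplex σ to the alternating sum Σ_i (−1)^i (σ with its i-th vertex removed). For instance
  ∂[0,1,2,3] = [1,2,3] − [0,2,3] + [0,1,3] − [0,1,2],
  ∂[1,2,3,4] = [2,3,4] − [1,3,4] + [1,2,4] − [1,2,3].
This gives a 10×5 integer matrix of rank 4; reducing to Smith normal form yields diagonal entries (1,1,1,1).

From H_k ≅ ker(∂_k) / im(∂_{k+1}) we obtain:

  H_0: rank C_0 − rank ∂_1 = 5 − 4 = 1, and the invariant factors of ∂_1 are all 1, so H_0 ≅ Z.
  H_1: rank ker ∂_1 − rank ∂_2 = (10 − 4) − 6 = 0, and the invariant factors of ∂_2 are all 1, so H_1 ≅ 0.
  H_2: rank ker ∂_2 − rank ∂_3 = (10 − 6) − 4 = 0, and the invariant factors of ∂_3 are all 1, so H_2 ≅ 0.
  H_3: rank ker ∂_3 − rank ∂_4 = (5 − 4) − 0 = 1, and there is no ∂_4, so H_3 ≅ Z.

As a check, the Euler characteristic is 5 − 10 + 10 − 5 = 0, which agrees with 1 − 0 + 0 − 1 = 0.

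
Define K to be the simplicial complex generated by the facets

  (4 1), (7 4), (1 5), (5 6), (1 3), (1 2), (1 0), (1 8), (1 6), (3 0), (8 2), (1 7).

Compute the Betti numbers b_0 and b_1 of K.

b_0 = 1, b_1 = 4.

Order the vertices as 0 < 1 < 2 < 3 < 4 < 5 < 6 < 7 < 8. Listing each simplex with vertices in this order, K has dimension 1 with simplices:

  0-simplices (9): [0], [1], [2], [3], [4], [5], [6], [7], [8]
  1-simplices (12): [0,1], [0,3], [1,2], [1,3], [1,4], [1,5], [1,6], [1,7], [1,8], [2,8], [4,7], [5,6]

Hence C_0 ≅ Z^9, C_1 ≅ Z^12.

∂_1: C_1 → C_0 maps an edge to its endpoints' difference, ∂[p,q] = q − p.
As a 9×12 matrix over Z this has rank 8, with invariant factors (1,1,1,1,1,1,1,1).

From H_k ≅ ker(∂_k) / im(∂_{k+1}) we obtain:

  H_0: rank C_0 − rank ∂_1 = 9 − 8 = 1, and the invariant factors of ∂_1 are all 1, so H_0 = Z.
  H_1: rank ker ∂_1 − rank ∂_2 = (12 − 8) − 0 = 4, and there is no ∂_2, so H_1 = Z^4.

Hence the Betti numbers are b_0 = 1, b_1 = 4.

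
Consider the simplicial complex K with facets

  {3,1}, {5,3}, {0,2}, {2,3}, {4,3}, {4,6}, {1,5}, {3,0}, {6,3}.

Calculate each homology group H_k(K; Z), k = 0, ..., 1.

Order the vertices as 0 < 1 < 2 < 3 < 4 < 5 < 6. Listing each simplex with vertices in this order, K has dimension 1 with simplices:

  0-simplices (7): [0], [1], [2], [3], [4], [5], [6]
  1-simplices (9): [0,2], [0,3], [1,3], [1,5], [2,3], [3,4], [3,5], [3,6], [4,6]

so the chain groups are C_0 ≅ Z^7, C_1 ≅ Z^9.

∂_1: C_1 → C_0 sends each edge [p,q] (with p < q) to q − p.
This gives a 7×9 integer matrix of rank 6; reducing to Smith normal form yields diagonal entries (1,1,1,1,1,1).

Computing H_k = (kernel of ∂_k) / (image of ∂_{k+1}):

  H_0: rank C_0 − rank ∂_1 = 7 − 6 = 1, and the invariant factors of ∂_1 are all 1, so H_0 = Z.
  H_1: rank ker ∂_1 − rank ∂_2 = (9 − 6) − 0 = 3, and there is no ∂_2, so H_1 = Z^3.

As a check, the Euler characteristic is 7 − 9 = -2, which agrees with 1 − 3 = -2.

H_0 = Z,  H_1 = Z^3.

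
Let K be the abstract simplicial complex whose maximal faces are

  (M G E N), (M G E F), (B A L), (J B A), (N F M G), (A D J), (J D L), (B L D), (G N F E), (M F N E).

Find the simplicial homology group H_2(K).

Order the vertices as A < B < D < E < F < G < J < L < M < N. Listing each simplex with vertices in this order, K has dimension 3 with simplices:

  0-simplices (10): A, B, D, E, F, G, J, L, M, N
  1-simplices (20): AB, AD, AJ, AL, BD, BJ, BL, DJ, DL, EF, EG, EM, EN, FG, FM, FN, GM, GN, JL, MN
  2-simplices (15): ABJ, ABL, ADJ, BDL, DJL, EFG, EFM, EFN, EGM, EGN, EMN, FGM, FGN, FMN, GMN
  3-simplices (5): EFGM, EFGN, EFMN, EGMN, FGMN

Hence C_0 ≅ Z^10, C_1 ≅ Z^20, C_2 ≅ Z^15, C_3 ≅ Z^5.

∂_1: C_1 → C_0 maps an edge to its endpoints' difference, ∂[p,q] = q − p. For instance
  ∂MN = N − M.
As a 10×20 matrix over Z this has rank 8, with invariant factors (1,1,1,1,1,1,1,1).

∂_2: C_2 → C_1 acts by ∂[p,q,r] = [q,r] − [p,r] + [p,q]. For instance
  ∂GMN = MN − GN + GM,
  ∂FGN = GN − FN + FG.
The resulting 20×15 matrix has rank 11, and its Smith normal form has invariant factors (1,1,1,1,1,1,1,1,1,1,1).

Boundary ∂_3: C_3 → C_2 sends each 3-simplex σ to the alternating sum Σ_i (−1)^i (σ with its i-th vertex removed). For instance
  ∂EFGM = FGM − EGM + EFM − EFG,
  ∂EFGN = FGN − EGN + EFN − EFG.
As a 15×5 matrix over Z this has rank 4, with invariant factors (1,1,1,1).

Reading off H_k = ker ∂_k / im ∂_{k+1}:

  H_2: rank ker ∂_2 − rank ∂_3 = (15 − 11) − 4 = 0, and the invariant factors of ∂_3 are all 1, so H_2 = 0.

H_2 = 0.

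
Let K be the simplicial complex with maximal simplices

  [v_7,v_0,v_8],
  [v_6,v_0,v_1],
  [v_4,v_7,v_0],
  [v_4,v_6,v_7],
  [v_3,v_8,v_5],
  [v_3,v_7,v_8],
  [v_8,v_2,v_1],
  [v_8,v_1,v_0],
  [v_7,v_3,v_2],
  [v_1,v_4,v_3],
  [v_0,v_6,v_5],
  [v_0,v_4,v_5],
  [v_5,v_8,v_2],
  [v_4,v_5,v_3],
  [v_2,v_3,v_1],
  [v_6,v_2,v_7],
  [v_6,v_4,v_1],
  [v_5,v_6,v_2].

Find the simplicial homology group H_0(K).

H_0 ≅ Z.

Order the vertices as v_0 < v_1 < v_2 < v_3 < v_4 < v_5 < v_6 < v_7 < v_8. Listing each simplex with vertices in this order, K has dimension 2 with simplices:

  0-simplices (9): [v_0], [v_1], [v_2], [v_3], [v_4], [v_5], [v_6], [v_7], [v_8]
  1-simplices (27): (27 of them)
  2-simplices (18): (18 of them)

so the chain groups are C_0 ≅ Z^9, C_1 ≅ Z^27, C_2 ≅ Z^18.

∂_1: C_1 → C_0 maps an edge to its endpoints' difference, ∂[p,q] = q − p. For instance
  ∂[v_3,v_8] = [v_8] − [v_3].
The resulting 9×27 matrix has rank 8, and its Smith normal form has invariant factors (1,1,1,1,1,1,1,1).

The boundary map ∂_2: C_2 → C_1 acts by ∂[p,q,r] = [q,r] − [p,r] + [p,q]. For instance
  ∂[v_1,v_3,v_4] = [v_3,v_4] − [v_1,v_4] + [v_1,v_3],
  ∂[v_1,v_2,v_8] = [v_2,v_8] − [v_1,v_8] + [v_1,v_2].
As a 27×18 matrix over Z this has rank 18, with invariant factors (1,1,1,1,1,1,1,1,1,1,1,1,1,1,1,1,1,2).

Now H_k = ker ∂_k / im ∂_{k+1}, so:

  H_0: rank C_0 − rank ∂_1 = 9 − 8 = 1, and the invariant factors of ∂_1 are all 1, so H_0 ≅ Z.

(K is a triangulation of the Klein bottle.)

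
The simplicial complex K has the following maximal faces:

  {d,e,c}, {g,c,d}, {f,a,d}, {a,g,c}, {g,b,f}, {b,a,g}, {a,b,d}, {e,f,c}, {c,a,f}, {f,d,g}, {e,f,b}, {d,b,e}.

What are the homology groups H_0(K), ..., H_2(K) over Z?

We work with the vertex ordering a < b < c < d < e < f < g. The simplices of K, each written with vertices in increasing order, are:

  0-simplices (7): a, b, c, d, e, f, g
  1-simplices (18): ab, ac, ad, af, ag, bd, be, bf, bg, cd, ce, cf, cg, de, df, dg, ef, fg
  2-simplices (12): abd, abg, acf, acg, adf, bde, bef, bfg, cde, cdg, cef, dfg

giving chain groups C_0 ≅ Z^7, C_1 ≅ Z^18, C_2 ≅ Z^12.

Boundary ∂_1: C_1 → C_0 sends each edge [p,q] (with p < q) to q − p.
The 7×18 boundary matrix has rank 6 and Smith normal form diag(1,1,1,1,1,1).

∂_2: C_2 → C_1 sends each 2-simplex [p,q,r] to [q,r] − [p,r] + [p,q]. For instance
  ∂abd = bd − ad + ab,
  ∂bef = ef − bf + be.
The 18×12 boundary matrix has rank 12 and Smith normal form diag(1,1,1,1,1,1,1,1,1,1,1,2).

Computing H_k = (kernel of ∂_k) / (image of ∂_{k+1}):

  H_0: rank C_0 − rank ∂_1 = 7 − 6 = 1, and the invariant factors of ∂_1 are all 1, so H_0 ≅ Z.
  H_1: rank ker ∂_1 − rank ∂_2 = (18 − 6) − 12 = 0, and ∂_2 has invariant factor 2 > 1, so H_1 ≅ Z/2.
  H_2: rank ker ∂_2 − rank ∂_3 = (12 − 12) − 0 = 0, and there is no ∂_3, so H_2 ≅ 0.

(K is a triangulation of the real projective plane RP^2.)

H_0 ≅ Z,  H_1 ≅ Z/2,  H_2 = 0.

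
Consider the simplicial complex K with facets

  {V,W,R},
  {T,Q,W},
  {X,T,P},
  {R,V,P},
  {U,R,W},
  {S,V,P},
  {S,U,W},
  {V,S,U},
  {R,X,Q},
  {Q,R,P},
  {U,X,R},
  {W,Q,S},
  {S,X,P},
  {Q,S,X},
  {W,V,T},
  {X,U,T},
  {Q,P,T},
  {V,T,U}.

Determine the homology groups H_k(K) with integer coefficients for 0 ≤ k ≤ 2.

H_0 = Z,  H_1 = Z ⊕ Z/2,  H_2 = 0.

Order the vertices as P < Q < R < S < T < U < V < W < X. Listing each simplex with vertices in this order, K has dimension 2 with simplices:

  0-simplices (9): P, Q, R, S, T, U, V, W, X
  1-simplices (27): PQ, PR, PS, PT, PV, PX, QR, QS, QT, QW, QX, RU, RV, RW, RX, SU, SV, SW, SX, TU, TV, TW, TX, UV, UW, UX, VW
  2-simplices (18): PQR, PQT, PRV, PSV, PSX, PTX, QRX, QSW, QSX, QTW, RUW, RUX, RVW, SUV, SUW, TUV, TUX, TVW

Hence C_0 ≅ Z^9, C_1 ≅ Z^27, C_2 ≅ Z^18.

Boundary ∂_1: C_1 → C_0 sends each edge [p,q] (with p < q) to q − p.
The 9×27 boundary matrix has rank 8 and Smith normal form diag(1,1,1,1,1,1,1,1).

The boundary map ∂_2: C_2 → C_1 sends each 2-simplex [p,q,r] to [q,r] − [p,r] + [p,q]. For instance
  ∂RUW = UW − RW + RU,
  ∂TVW = VW − TW + TV.
The 27×18 boundary matrix has rank 18 and Smith normal form diag(1,1,1,1,1,1,1,1,1,1,1,1,1,1,1,1,1,2).

Computing H_k = (kernel of ∂_k) / (image of ∂_{k+1}):

  H_0: rank C_0 − rank ∂_1 = 9 − 8 = 1, and the invariant factors of ∂_1 are all 1, so H_0 = Z.
  H_1: rank ker ∂_1 − rank ∂_2 = (27 − 8) − 18 = 1, and ∂_2 has invariant factor 2 > 1, so H_1 = Z ⊕ Z/2.
  H_2: rank ker ∂_2 − rank ∂_3 = (18 − 18) − 0 = 0, and there is no ∂_3, so H_2 = 0.

As a check, the Euler characteristic is 9 − 27 + 18 = 0, which agrees with 1 − 1 + 0 = 0.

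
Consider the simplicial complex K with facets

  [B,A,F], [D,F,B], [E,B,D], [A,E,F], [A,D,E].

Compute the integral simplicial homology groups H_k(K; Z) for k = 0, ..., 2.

H_0 = Z,  H_1 = Z,  H_2 = 0.

We work with the vertex ordering A < B < D < E < F. The simplices of K, each written with vertices in increasing order, are:

  0-simplices (5): A, B, D, E, F
  1-simplices (10): AB, AD, AE, AF, BD, BE, BF, DE, DF, EF
  2-simplices (5): ABF, ADE, AEF, BDE, BDF

so the chain groups are C_0 ≅ Z^5, C_1 ≅ Z^10, C_2 ≅ Z^5.

The boundary map ∂_1: C_1 → C_0 is given by ∂[p,q] = [q] − [p].
The 5×10 boundary matrix has rank 4 and Smith normal form diag(1,1,1,1).

Boundary ∂_2: C_2 → C_1 sends each 2-simplex [p,q,r] to [q,r] − [p,r] + [p,q]. For instance
  ∂BDF = DF − BF + BD,
  ∂AEF = EF − AF + AE.
As a 10×5 matrix over Z this has rank 5, with invariant factors (1,1,1,1,1).

Now H_k = ker ∂_k / im ∂_{k+1}, so:

  H_0: rank C_0 − rank ∂_1 = 5 − 4 = 1, and the invariant factors of ∂_1 are all 1, so H_0 ≅ Z.
  H_1: rank ker ∂_1 − rank ∂_2 = (10 − 4) − 5 = 1, and the invariant factors of ∂_2 are all 1, so H_1 ≅ Z.
  H_2: rank ker ∂_2 − rank ∂_3 = (5 − 5) − 0 = 0, and there is no ∂_3, so H_2 ≅ 0.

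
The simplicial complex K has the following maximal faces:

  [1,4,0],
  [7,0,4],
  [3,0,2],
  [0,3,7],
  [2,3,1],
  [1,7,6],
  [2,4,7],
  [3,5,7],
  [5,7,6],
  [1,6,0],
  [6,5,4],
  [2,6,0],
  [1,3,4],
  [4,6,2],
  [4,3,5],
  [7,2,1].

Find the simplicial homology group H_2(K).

K has 8 vertices, 24 edges, 16 triangles.
rank ∂_2 = 15, rank ∂_3 = 0 ⇒ b_2 = 16 − 15 − 0 = 1. So H_2 = Z.

H_2 ≅ Z.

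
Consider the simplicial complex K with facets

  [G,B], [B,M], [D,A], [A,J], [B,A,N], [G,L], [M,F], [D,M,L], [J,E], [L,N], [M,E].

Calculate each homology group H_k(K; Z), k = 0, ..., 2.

Fix the vertex order A < B < D < E < F < G < J < L < M < N and write every simplex with vertices in increasing order. Then dim K = 2 and the simplices of K are:

  0-simplices (10): A, B, D, E, F, G, J, L, M, N
  1-simplices (15): AB, AD, AJ, AN, BG, BM, BN, DL, DM, EJ, EM, FM, GL, LM, LN
  2-simplices (2): ABN, DLM

so the chain groups are C_0 ≅ Z^10, C_1 ≅ Z^15, C_2 ≅ Z^2.

The boundary map ∂_1: C_1 → C_0 is given by ∂[p,q] = [q] − [p]. For instance
  ∂LN = N − L.
As a 10×15 matrix over Z this has rank 9, with invariant factors (1,1,1,1,1,1,1,1,1).

The boundary map ∂_2: C_2 → C_1 acts by ∂[p,q,r] = [q,r] − [p,r] + [p,q]. For instance
  ∂ABN = BN − AN + AB,
  ∂DLM = LM − DM + DL.
This gives a 15×2 integer matrix of rank 2; reducing to Smith normal form yields diagonal entries (1,1).

From H_k ≅ ker(∂_k) / im(∂_{k+1}) we obtain:

  H_0: rank C_0 − rank ∂_1 = 10 − 9 = 1, and the invariant factors of ∂_1 are all 1, so H_0 = Z.
  H_1: rank ker ∂_1 − rank ∂_2 = (15 − 9) − 2 = 4, and the invariant factors of ∂_2 are all 1, so H_1 = Z^4.
  H_2: rank ker ∂_2 − rank ∂_3 = (2 − 2) − 0 = 0, and there is no ∂_3, so H_2 = 0.

H_0 ≅ Z,  H_1 ≅ Z^4,  H_2 = 0.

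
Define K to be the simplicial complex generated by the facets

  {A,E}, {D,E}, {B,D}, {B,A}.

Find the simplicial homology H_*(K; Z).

H_0 = Z,  H_1 = Z.

We work with the vertex ordering A < B < D < E. The simplices of K, each written with vertices in increasing order, are:

  0-simplices (4): A, B, D, E
  1-simplices (4): AB, AE, BD, DE

Hence C_0 ≅ Z^4, C_1 ≅ Z^4.

Boundary ∂_1: C_1 → C_0 maps an edge to its endpoints' difference, ∂[p,q] = q − p. For instance
  ∂AE = E − A.
As a 4×4 matrix over Z this has rank 3, with invariant factors (1,1,1).

Computing H_k = (kernel of ∂_k) / (image of ∂_{k+1}):

  H_0: rank C_0 − rank ∂_1 = 4 − 3 = 1, and the invariant factors of ∂_1 are all 1, so H_0 ≅ Z.
  H_1: rank ker ∂_1 − rank ∂_2 = (4 − 3) − 0 = 1, and there is no ∂_2, so H_1 ≅ Z.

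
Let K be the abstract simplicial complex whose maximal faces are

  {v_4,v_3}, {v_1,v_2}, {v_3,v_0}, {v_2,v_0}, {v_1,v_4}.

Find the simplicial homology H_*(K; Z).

Fix the vertex order v_0 < v_1 < v_2 < v_3 < v_4 and write every simplex with vertices in increasing order. Then dim K = 1 and the simplices of K are:

  0-simplices (5): [v_0], [v_1], [v_2], [v_3], [v_4]
  1-simplices (5): [v_0,v_2], [v_0,v_3], [v_1,v_2], [v_1,v_4], [v_3,v_4]

Hence C_0 ≅ Z^5, C_1 ≅ Z^5.

Boundary ∂_1: C_1 → C_0 is given by ∂[p,q] = [q] − [p]. For instance
  ∂[v_0,v_2] = [v_2] − [v_0].
The resulting 5×5 matrix has rank 4, and its Smith normal form has invariant factors (1,1,1,1).

Now H_k = ker ∂_k / im ∂_{k+1}, so:

  H_0: rank C_0 − rank ∂_1 = 5 − 4 = 1, and the invariant factors of ∂_1 are all 1, so H_0 = Z.
  H_1: rank ker ∂_1 − rank ∂_2 = (5 − 4) − 0 = 1, and there is no ∂_2, so H_1 = Z.

(K is a triangulation of the circle S^1.)

H_0 ≅ Z,  H_1 ≅ Z.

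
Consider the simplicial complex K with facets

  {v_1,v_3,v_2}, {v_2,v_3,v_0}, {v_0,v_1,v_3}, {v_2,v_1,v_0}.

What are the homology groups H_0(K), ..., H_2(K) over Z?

We work with the vertex ordering v_0 < v_1 < v_2 < v_3. The simplices of K, each written with vertices in increasing order, are:

  0-simplices (4): [v_0], [v_1], [v_2], [v_3]
  1-simplices (6): [v_0,v_1], [v_0,v_2], [v_0,v_3], [v_1,v_2], [v_1,v_3], [v_2,v_3]
  2-simplices (4): [v_0,v_1,v_2], [v_0,v_1,v_3], [v_0,v_2,v_3], [v_1,v_2,v_3]

so the chain groups are C_0 ≅ Z^4, C_1 ≅ Z^6, C_2 ≅ Z^4.

∂_1: C_1 → C_0 sends each edge [p,q] (with p < q) to q − p. For instance
  ∂[v_1,v_2] = [v_2] − [v_1].
The 4×6 boundary matrix has rank 3 and Smith normal form diag(1,1,1).

The boundary map ∂_2: C_2 → C_1 sends each 2-simplex [p,q,r] to [q,r] − [p,r] + [p,q]. For instance
  ∂[v_0,v_2,v_3] = [v_2,v_3] − [v_0,v_3] + [v_0,v_2],
  ∂[v_0,v_1,v_3] = [v_1,v_3] − [v_0,v_3] + [v_0,v_1].
As a 6×4 matrix over Z this has rank 3, with invariant factors (1,1,1).

Computing H_k = (kernel of ∂_k) / (image of ∂_{k+1}):

  H_0: rank C_0 − rank ∂_1 = 4 − 3 = 1, and the invariant factors of ∂_1 are all 1, so H_0 = Z.
  H_1: rank ker ∂_1 − rank ∂_2 = (6 − 3) − 3 = 0, and the invariant factors of ∂_2 are all 1, so H_1 = 0.
  H_2: rank ker ∂_2 − rank ∂_3 = (4 − 3) − 0 = 1, and there is no ∂_3, so H_2 = Z.

H_0 = Z,  H_1 = 0,  H_2 = Z.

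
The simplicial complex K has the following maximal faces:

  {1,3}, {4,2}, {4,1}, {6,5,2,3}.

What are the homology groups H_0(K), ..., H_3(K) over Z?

H_0 ≅ Z,  H_1 ≅ Z,  H_2 = 0,  H_3 = 0.

We work with the vertex ordering 1 < 2 < 3 < 4 < 5 < 6. The simplices of K, each written with vertices in increasing order, are:

  0-simplices (6): [1], [2], [3], [4], [5], [6]
  1-simplices (9): [1,3], [1,4], [2,3], [2,4], [2,5], [2,6], [3,5], [3,6], [5,6]
  2-simplices (4): [2,3,5], [2,3,6], [2,5,6], [3,5,6]
  3-simplices (1): [2,3,5,6]

Hence C_0 ≅ Z^6, C_1 ≅ Z^9, C_2 ≅ Z^4, C_3 ≅ Z^1.

∂_1: C_1 → C_0 is given by ∂[p,q] = [q] − [p]. For instance
  ∂[3,5] = [5] − [3].
As a 6×9 matrix over Z this has rank 5, with invariant factors (1,1,1,1,1).

∂_2: C_2 → C_1 sends each 2-simplex [p,q,r] to [q,r] − [p,r] + [p,q]. For instance
  ∂[2,3,5] = [3,5] − [2,5] + [2,3],
  ∂[3,5,6] = [5,6] − [3,6] + [3,5].
The resulting 9×4 matrix has rank 3, and its Smith normal form has invariant factors (1,1,1).

The boundary map ∂_3: C_3 → C_2 sends each 3-simplex σ to the alternating sum Σ_i (−1)^i (σ with its i-th vertex removed). For instance
  ∂[2,3,5,6] = [3,5,6] − [2,5,6] + [2,3,6] − [2,3,5].
The 4×1 boundary matrix has rank 1 and Smith normal form diag(1).

Computing H_k = (kernel of ∂_k) / (image of ∂_{k+1}):

  H_0: rank C_0 − rank ∂_1 = 6 − 5 = 1, and the invariant factors of ∂_1 are all 1, so H_0 = Z.
  H_1: rank ker ∂_1 − rank ∂_2 = (9 − 5) − 3 = 1, and the invariant factors of ∂_2 are all 1, so H_1 = Z.
  H_2: rank ker ∂_2 − rank ∂_3 = (4 − 3) − 1 = 0, and the invariant factors of ∂_3 are all 1, so H_2 = 0.
  H_3: rank ker ∂_3 − rank ∂_4 = (1 − 1) − 0 = 0, and there is no ∂_4, so H_3 = 0.

As a check, the Euler characteristic is 6 − 9 + 4 − 1 = 0, which agrees with 1 − 1 + 0 − 0 = 0.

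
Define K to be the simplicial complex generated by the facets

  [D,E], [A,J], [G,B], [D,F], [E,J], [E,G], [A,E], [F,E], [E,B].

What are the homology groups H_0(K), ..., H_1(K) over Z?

Fix the vertex order A < B < D < E < F < G < J and write every simplex with vertices in increasing order. Then dim K = 1 and the simplices of K are:

  0-simplices (7): A, B, D, E, F, G, J
  1-simplices (9): AE, AJ, BE, BG, DE, DF, EF, EG, EJ

so the chain groups are C_0 ≅ Z^7, C_1 ≅ Z^9.

∂_1: C_1 → C_0 maps an edge to its endpoints' difference, ∂[p,q] = q − p.
The resulting 7×9 matrix has rank 6, and its Smith normal form has invariant factors (1,1,1,1,1,1).

Now H_k = ker ∂_k / im ∂_{k+1}, so:

  H_0: rank C_0 − rank ∂_1 = 7 − 6 = 1, and the invariant factors of ∂_1 are all 1, so H_0 ≅ Z.
  H_1: rank ker ∂_1 − rank ∂_2 = (9 − 6) − 0 = 3, and there is no ∂_2, so H_1 ≅ Z^3.

H_0 = Z,  H_1 = Z^3.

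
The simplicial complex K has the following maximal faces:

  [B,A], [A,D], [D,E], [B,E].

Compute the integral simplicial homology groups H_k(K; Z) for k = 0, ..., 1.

H_0 ≅ Z,  H_1 ≅ Z.

Fix the vertex order A < B < D < E and write every simplex with vertices in increasing order. Then dim K = 1 and the simplices of K are:

  0-simplices (4): A, B, D, E
  1-simplices (4): AB, AD, BE, DE

giving chain groups C_0 ≅ Z^4, C_1 ≅ Z^4.

∂_1: C_1 → C_0 maps an edge to its endpoints' difference, ∂[p,q] = q − p. For instance
  ∂AB = B − A.
The 4×4 boundary matrix has rank 3 and Smith normal form diag(1,1,1).

Reading off H_k = ker ∂_k / im ∂_{k+1}:

  H_0: rank C_0 − rank ∂_1 = 4 − 3 = 1, and the invariant factors of ∂_1 are all 1, so H_0 ≅ Z.
  H_1: rank ker ∂_1 − rank ∂_2 = (4 − 3) − 0 = 1, and there is no ∂_2, so H_1 ≅ Z.

As a check, the Euler characteristic is 4 − 4 = 0, which agrees with 1 − 1 = 0.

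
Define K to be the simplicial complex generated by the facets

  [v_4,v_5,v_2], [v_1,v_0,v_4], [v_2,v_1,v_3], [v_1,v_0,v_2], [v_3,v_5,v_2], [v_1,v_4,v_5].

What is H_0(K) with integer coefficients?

H_0 ≅ Z.

K has 6 vertices, 12 edges, 6 triangles.
rank ∂_0 = 0, rank ∂_1 = 5 ⇒ b_0 = 6 − 0 − 5 = 1; all invariant factors of ∂_1 are 1 so no torsion. So H_0 ≅ Z.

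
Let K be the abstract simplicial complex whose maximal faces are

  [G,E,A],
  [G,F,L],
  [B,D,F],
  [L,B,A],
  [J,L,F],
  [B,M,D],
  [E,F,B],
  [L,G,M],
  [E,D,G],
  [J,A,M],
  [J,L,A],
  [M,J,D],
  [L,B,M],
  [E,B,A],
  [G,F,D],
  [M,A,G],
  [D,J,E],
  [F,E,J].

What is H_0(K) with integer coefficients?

Take the total order A < B < D < E < F < G < J < L < M on the vertex set. Then K (dimension 2) consists of the simplices:

  0-simplices (9): A, B, D, E, F, G, J, L, M
  1-simplices (27): AB, AE, AG, AJ, AL, AM, BD, BE, BF, BL, BM, DE, DF, DG, DJ, DM, EF, EG, EJ, FG, FJ, FL, GL, GM, JL, JM, LM
  2-simplices (18): ABE, ABL, AEG, AGM, AJL, AJM, BDF, BDM, BEF, BLM, DEG, DEJ, DFG, DJM, EFJ, FGL, FJL, GLM

Hence C_0 ≅ Z^9, C_1 ≅ Z^27, C_2 ≅ Z^18.

Boundary ∂_1: C_1 → C_0 sends each edge [p,q] (with p < q) to q − p. For instance
  ∂DJ = J − D.
The 9×27 boundary matrix has rank 8 and Smith normal form diag(1,1,1,1,1,1,1,1).

∂_2: C_2 → C_1 maps a triangle to the signed sum of its edges. For instance
  ∂DFG = FG − DG + DF,
  ∂AEG = EG − AG + AE.
The 27×18 boundary matrix has rank 18 and Smith normal form diag(1,1,1,1,1,1,1,1,1,1,1,1,1,1,1,1,1,2).

Reading off H_k = ker ∂_k / im ∂_{k+1}:

  H_0: rank C_0 − rank ∂_1 = 9 − 8 = 1, and the invariant factors of ∂_1 are all 1, so H_0 = Z.

H_0 = Z.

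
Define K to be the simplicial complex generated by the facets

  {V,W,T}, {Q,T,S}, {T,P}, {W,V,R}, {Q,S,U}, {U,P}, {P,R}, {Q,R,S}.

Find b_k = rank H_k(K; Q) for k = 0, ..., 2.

Take the total order P < Q < R < S < T < U < V < W on the vertex set. Then K (dimension 2) consists of the simplices:

  0-simplices (8): P, Q, R, S, T, U, V, W
  1-simplices (15): PR, PT, PU, QR, QS, QT, QU, RS, RV, RW, ST, SU, TV, TW, VW
  2-simplices (5): QRS, QST, QSU, RVW, TVW

giving chain groups C_0 ≅ Z^8, C_1 ≅ Z^15, C_2 ≅ Z^5.

∂_1: C_1 → C_0 is given by ∂[p,q] = [q] − [p]. For instance
  ∂TW = W − T.
The resulting 8×15 matrix has rank 7, and its Smith normal form has invariant factors (1,1,1,1,1,1,1).

Boundary ∂_2: C_2 → C_1 acts by ∂[p,q,r] = [q,r] − [p,r] + [p,q]. For instance
  ∂QRS = RS − QS + QR,
  ∂RVW = VW − RW + RV.
The 15×5 boundary matrix has rank 5 and Smith normal form diag(1,1,1,1,1).

From H_k ≅ ker(∂_k) / im(∂_{k+1}) we obtain:

  H_0: rank C_0 − rank ∂_1 = 8 − 7 = 1, and the invariant factors of ∂_1 are all 1, so H_0 = Z.
  H_1: rank ker ∂_1 − rank ∂_2 = (15 − 7) − 5 = 3, and the invariant factors of ∂_2 are all 1, so H_1 = Z^3.
  H_2: rank ker ∂_2 − rank ∂_3 = (5 − 5) − 0 = 0, and there is no ∂_3, so H_2 = 0.

As a check, the Euler characteristic is 8 − 15 + 5 = -2, which agrees with 1 − 3 + 0 = -2.

Hence the Betti numbers are b_0 = 1, b_1 = 3, b_2 = 0.

b_0 = 1, b_1 = 3, b_2 = 0.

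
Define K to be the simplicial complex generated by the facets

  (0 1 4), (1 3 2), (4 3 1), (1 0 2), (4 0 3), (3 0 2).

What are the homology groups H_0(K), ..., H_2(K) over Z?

H_0 = Z,  H_1 = 0,  H_2 = Z.

K has 5 vertices, 9 edges, 6 triangles.
rank ∂_0 = 0, rank ∂_1 = 4 ⇒ b_0 = 5 − 0 − 4 = 1; all invariant factors of ∂_1 are 1 so no torsion. So H_0 ≅ Z.
rank ∂_1 = 4, rank ∂_2 = 5 ⇒ b_1 = 9 − 4 − 5 = 0; all invariant factors of ∂_2 are 1 so no torsion. So H_1 ≅ 0.
rank ∂_2 = 5, rank ∂_3 = 0 ⇒ b_2 = 6 − 5 − 0 = 1. So H_2 ≅ Z.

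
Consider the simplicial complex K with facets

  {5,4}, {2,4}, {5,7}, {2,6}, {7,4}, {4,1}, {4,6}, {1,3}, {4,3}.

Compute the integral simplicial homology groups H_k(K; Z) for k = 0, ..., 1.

H_0 = Z,  H_1 = Z^3.

Order the vertices as 1 < 2 < 3 < 4 < 5 < 6 < 7. Listing each simplex with vertices in this order, K has dimension 1 with simplices:

  0-simplices (7): [1], [2], [3], [4], [5], [6], [7]
  1-simplices (9): [1,3], [1,4], [2,4], [2,6], [3,4], [4,5], [4,6], [4,7], [5,7]

Hence C_0 ≅ Z^7, C_1 ≅ Z^9.

The boundary map ∂_1: C_1 → C_0 is given by ∂[p,q] = [q] − [p]. For instance
  ∂[4,6] = [6] − [4].
The resulting 7×9 matrix has rank 6, and its Smith normal form has invariant factors (1,1,1,1,1,1).

Now H_k = ker ∂_k / im ∂_{k+1}, so:

  H_0: rank C_0 − rank ∂_1 = 7 − 6 = 1, and the invariant factors of ∂_1 are all 1, so H_0 ≅ Z.
  H_1: rank ker ∂_1 − rank ∂_2 = (9 − 6) − 0 = 3, and there is no ∂_2, so H_1 ≅ Z^3.

As a check, the Euler characteristic is 7 − 9 = -2, which agrees with 1 − 3 = -2.
(K is a triangulation of a wedge of 3 circles.)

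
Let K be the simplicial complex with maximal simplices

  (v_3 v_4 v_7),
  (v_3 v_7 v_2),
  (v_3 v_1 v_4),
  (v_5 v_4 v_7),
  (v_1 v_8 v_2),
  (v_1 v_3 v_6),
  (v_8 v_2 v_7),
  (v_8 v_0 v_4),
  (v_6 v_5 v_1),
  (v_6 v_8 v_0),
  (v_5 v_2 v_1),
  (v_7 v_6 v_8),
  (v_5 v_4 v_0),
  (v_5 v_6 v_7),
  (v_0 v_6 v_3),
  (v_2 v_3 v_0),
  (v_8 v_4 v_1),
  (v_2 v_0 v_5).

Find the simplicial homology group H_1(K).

H_1 ≅ Z^2.

K has 9 vertices, 27 edges, 18 triangles.
rank ∂_1 = 8, rank ∂_2 = 17 ⇒ b_1 = 27 − 8 − 17 = 2; all invariant factors of ∂_2 are 1 so no torsion. So H_1 = Z^2.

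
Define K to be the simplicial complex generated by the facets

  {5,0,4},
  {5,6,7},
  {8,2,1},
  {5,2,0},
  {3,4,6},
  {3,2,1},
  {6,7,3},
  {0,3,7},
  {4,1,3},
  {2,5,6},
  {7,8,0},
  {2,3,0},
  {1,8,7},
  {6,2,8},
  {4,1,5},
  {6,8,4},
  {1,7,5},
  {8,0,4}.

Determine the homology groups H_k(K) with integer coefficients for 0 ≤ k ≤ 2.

Take the total order 0 < 1 < 2 < 3 < 4 < 5 < 6 < 7 < 8 on the vertex set. Then K (dimension 2) consists of the simplices:

  0-simplices (9): [0], [1], [2], [3], [4], [5], [6], [7], [8]
  1-simplices (27): (27 of them)
  2-simplices (18): [0,2,3], [0,2,5], [0,3,7], [0,4,5], [0,4,8], [0,7,8], [1,2,3], [1,2,8], [1,3,4], [1,4,5], [1,5,7], [1,7,8], [2,5,6], [2,6,8], [3,4,6], [3,6,7], [4,6,8], [5,6,7]

so the chain groups are C_0 ≅ Z^9, C_1 ≅ Z^27, C_2 ≅ Z^18.

∂_1: C_1 → C_0 maps an edge to its endpoints' difference, ∂[p,q] = q − p. For instance
  ∂[1,8] = [8] − [1].
This gives a 9×27 integer matrix of rank 8; reducing to Smith normal form yields diagonal entries (1,1,1,1,1,1,1,1).

The boundary map ∂_2: C_2 → C_1 maps a triangle to the signed sum of its edges. For instance
  ∂[0,2,5] = [2,5] − [0,5] + [0,2],
  ∂[3,4,6] = [4,6] − [3,6] + [3,4].
The 27×18 boundary matrix has rank 17 and Smith normal form diag(1,1,1,1,1,1,1,1,1,1,1,1,1,1,1,1,1).

Now H_k = ker ∂_k / im ∂_{k+1}, so:

  H_0: rank C_0 − rank ∂_1 = 9 − 8 = 1, and the invariant factors of ∂_1 are all 1, so H_0 = Z.
  H_1: rank ker ∂_1 − rank ∂_2 = (27 − 8) − 17 = 2, and the invariant factors of ∂_2 are all 1, so H_1 = Z^2.
  H_2: rank ker ∂_2 − rank ∂_3 = (18 − 17) − 0 = 1, and there is no ∂_3, so H_2 = Z.

H_0 = Z,  H_1 = Z^2,  H_2 = Z.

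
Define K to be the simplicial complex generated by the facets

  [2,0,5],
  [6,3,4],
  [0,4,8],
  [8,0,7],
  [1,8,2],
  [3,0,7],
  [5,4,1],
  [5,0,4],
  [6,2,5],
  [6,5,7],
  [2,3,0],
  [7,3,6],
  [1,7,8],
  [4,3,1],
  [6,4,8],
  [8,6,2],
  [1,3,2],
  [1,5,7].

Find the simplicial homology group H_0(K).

Fix the vertex order 0 < 1 < 2 < 3 < 4 < 5 < 6 < 7 < 8 and write every simplex with vertices in increasing order. Then dim K = 2 and the simplices of K are:

  0-simplices (9): [0], [1], [2], [3], [4], [5], [6], [7], [8]
  1-simplices (27): (27 of them)
  2-simplices (18): [0,2,3], [0,2,5], [0,3,7], [0,4,5], [0,4,8], [0,7,8], [1,2,3], [1,2,8], [1,3,4], [1,4,5], [1,5,7], [1,7,8], [2,5,6], [2,6,8], [3,4,6], [3,6,7], [4,6,8], [5,6,7]

giving chain groups C_0 ≅ Z^9, C_1 ≅ Z^27, C_2 ≅ Z^18.

Boundary ∂_1: C_1 → C_0 maps an edge to its endpoints' difference, ∂[p,q] = q − p. For instance
  ∂[6,7] = [7] − [6].
The resulting 9×27 matrix has rank 8, and its Smith normal form has invariant factors (1,1,1,1,1,1,1,1).

Boundary ∂_2: C_2 → C_1 acts by ∂[p,q,r] = [q,r] − [p,r] + [p,q]. For instance
  ∂[3,6,7] = [6,7] − [3,7] + [3,6],
  ∂[0,3,7] = [3,7] − [0,7] + [0,3].
The resulting 27×18 matrix has rank 17, and its Smith normal form has invariant factors (1,1,1,1,1,1,1,1,1,1,1,1,1,1,1,1,1).

Computing H_k = (kernel of ∂_k) / (image of ∂_{k+1}):

  H_0: rank C_0 − rank ∂_1 = 9 − 8 = 1, and the invariant factors of ∂_1 are all 1, so H_0 ≅ Z.

(K is a triangulation of the torus T^2.)

H_0 ≅ Z.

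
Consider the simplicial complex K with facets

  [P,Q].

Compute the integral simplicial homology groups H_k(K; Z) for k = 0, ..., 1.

Fix the vertex order P < Q and write every simplex with vertices in increasing order. Then dim K = 1 and the simplices of K are:

  0-simplices (2): P, Q
  1-simplices (1): PQ

so the chain groups are C_0 ≅ Z^2, C_1 ≅ Z^1.

Boundary ∂_1: C_1 → C_0 maps an edge to its endpoints' difference, ∂[p,q] = q − p. For instance
  ∂PQ = Q − P.
The 2×1 boundary matrix has rank 1 and Smith normal form diag(1).

Now H_k = ker ∂_k / im ∂_{k+1}, so:

  H_0: rank C_0 − rank ∂_1 = 2 − 1 = 1, and the invariant factors of ∂_1 are all 1, so H_0 = Z.
  H_1: rank ker ∂_1 − rank ∂_2 = (1 − 1) − 0 = 0, and there is no ∂_2, so H_1 = 0.

(K is a triangulation of the 1-simplex.)

H_0 ≅ Z,  H_1 = 0.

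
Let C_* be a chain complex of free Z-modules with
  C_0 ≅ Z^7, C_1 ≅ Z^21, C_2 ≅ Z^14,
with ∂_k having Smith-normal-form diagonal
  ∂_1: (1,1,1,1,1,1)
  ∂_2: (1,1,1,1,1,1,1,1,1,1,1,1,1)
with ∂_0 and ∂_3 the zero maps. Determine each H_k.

H_0 = Z,  H_1 = Z^2,  H_2 = Z.

H_0: b_0 = 7 − 0 − 6 = 1; torsion from ∂_1 factors > 1: none. So H_0 = Z.
H_1: b_1 = 21 − 6 − 13 = 2; torsion from ∂_2 factors > 1: none. So H_1 = Z^2.
H_2: b_2 = 14 − 13 − 0 = 1; torsion from ∂_3 factors > 1: none. So H_2 = Z.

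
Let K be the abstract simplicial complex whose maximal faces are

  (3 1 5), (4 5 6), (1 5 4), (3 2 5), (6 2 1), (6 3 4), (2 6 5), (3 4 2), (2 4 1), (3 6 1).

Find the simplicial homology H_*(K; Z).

H_0 ≅ Z,  H_1 ≅ Z_2,  H_2 = 0.

Fix the vertex order 1 < 2 < 3 < 4 < 5 < 6 and write every simplex with vertices in increasing order. Then dim K = 2 and the simplices of K are:

  0-simplices (6): [1], [2], [3], [4], [5], [6]
  1-simplices (15): [1,2], [1,3], [1,4], [1,5], [1,6], [2,3], [2,4], [2,5], [2,6], [3,4], [3,5], [3,6], [4,5], [4,6], [5,6]
  2-simplices (10): [1,2,4], [1,2,6], [1,3,5], [1,3,6], [1,4,5], [2,3,4], [2,3,5], [2,5,6], [3,4,6], [4,5,6]

Hence C_0 ≅ Z^6, C_1 ≅ Z^15, C_2 ≅ Z^10.

Boundary ∂_1: C_1 → C_0 maps an edge to its endpoints' difference, ∂[p,q] = q − p.
The 6×15 boundary matrix has rank 5 and Smith normal form diag(1,1,1,1,1).

∂_2: C_2 → C_1 sends each 2-simplex [p,q,r] to [q,r] − [p,r] + [p,q]. For instance
  ∂[4,5,6] = [5,6] − [4,6] + [4,5],
  ∂[2,3,4] = [3,4] − [2,4] + [2,3].
The 15×10 boundary matrix has rank 10 and Smith normal form diag(1,1,1,1,1,1,1,1,1,2).

Reading off H_k = ker ∂_k / im ∂_{k+1}:

  H_0: rank C_0 − rank ∂_1 = 6 − 5 = 1, and the invariant factors of ∂_1 are all 1, so H_0 = Z.
  H_1: rank ker ∂_1 − rank ∂_2 = (15 − 5) − 10 = 0, and ∂_2 has invariant factor 2 > 1, so H_1 = Z_2.
  H_2: rank ker ∂_2 − rank ∂_3 = (10 − 10) − 0 = 0, and there is no ∂_3, so H_2 = 0.

As a check, the Euler characteristic is 6 − 15 + 10 = 1, which agrees with 1 − 0 + 0 = 1.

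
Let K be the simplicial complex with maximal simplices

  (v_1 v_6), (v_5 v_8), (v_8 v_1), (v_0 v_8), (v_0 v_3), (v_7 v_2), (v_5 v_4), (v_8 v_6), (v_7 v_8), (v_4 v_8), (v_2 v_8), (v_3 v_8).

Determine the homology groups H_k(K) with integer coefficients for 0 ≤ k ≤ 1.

H_0 ≅ Z,  H_1 ≅ Z^4.

Order the vertices as v_0 < v_1 < v_2 < v_3 < v_4 < v_5 < v_6 < v_7 < v_8. Listing each simplex with vertices in this order, K has dimension 1 with simplices:

  0-simplices (9): [v_0], [v_1], [v_2], [v_3], [v_4], [v_5], [v_6], [v_7], [v_8]
  1-simplices (12): [v_0,v_3], [v_0,v_8], [v_1,v_6], [v_1,v_8], [v_2,v_7], [v_2,v_8], [v_3,v_8], [v_4,v_5], [v_4,v_8], [v_5,v_8], [v_6,v_8], [v_7,v_8]

Hence C_0 ≅ Z^9, C_1 ≅ Z^12.

Boundary ∂_1: C_1 → C_0 sends each edge [p,q] (with p < q) to q − p.
The 9×12 boundary matrix has rank 8 and Smith normal form diag(1,1,1,1,1,1,1,1).

Computing H_k = (kernel of ∂_k) / (image of ∂_{k+1}):

  H_0: rank C_0 − rank ∂_1 = 9 − 8 = 1, and the invariant factors of ∂_1 are all 1, so H_0 ≅ Z.
  H_1: rank ker ∂_1 − rank ∂_2 = (12 − 8) − 0 = 4, and there is no ∂_2, so H_1 ≅ Z^4.

As a check, the Euler characteristic is 9 − 12 = -3, which agrees with 1 − 4 = -3.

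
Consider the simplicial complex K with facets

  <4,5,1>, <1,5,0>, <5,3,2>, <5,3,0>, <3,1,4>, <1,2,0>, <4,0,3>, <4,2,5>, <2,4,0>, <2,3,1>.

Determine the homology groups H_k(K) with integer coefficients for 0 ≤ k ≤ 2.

H_0 ≅ Z,  H_1 ≅ Z/2,  H_2 = 0.

Take the total order 0 < 1 < 2 < 3 < 4 < 5 on the vertex set. Then K (dimension 2) consists of the simplices:

  0-simplices (6): [0], [1], [2], [3], [4], [5]
  1-simplices (15): [0,1], [0,2], [0,3], [0,4], [0,5], [1,2], [1,3], [1,4], [1,5], [2,3], [2,4], [2,5], [3,4], [3,5], [4,5]
  2-simplices (10): [0,1,2], [0,1,5], [0,2,4], [0,3,4], [0,3,5], [1,2,3], [1,3,4], [1,4,5], [2,3,5], [2,4,5]

giving chain groups C_0 ≅ Z^6, C_1 ≅ Z^15, C_2 ≅ Z^10.

∂_1: C_1 → C_0 is given by ∂[p,q] = [q] − [p]. For instance
  ∂[3,5] = [5] − [3].
The resulting 6×15 matrix has rank 5, and its Smith normal form has invariant factors (1,1,1,1,1).

The boundary map ∂_2: C_2 → C_1 acts by ∂[p,q,r] = [q,r] − [p,r] + [p,q]. For instance
  ∂[2,4,5] = [4,5] − [2,5] + [2,4],
  ∂[0,3,4] = [3,4] − [0,4] + [0,3].
This gives a 15×10 integer matrix of rank 10; reducing to Smith normal form yields diagonal entries (1,1,1,1,1,1,1,1,1,2).

From H_k ≅ ker(∂_k) / im(∂_{k+1}) we obtain:

  H_0: rank C_0 − rank ∂_1 = 6 − 5 = 1, and the invariant factors of ∂_1 are all 1, so H_0 ≅ Z.
  H_1: rank ker ∂_1 − rank ∂_2 = (15 − 5) − 10 = 0, and ∂_2 has invariant factor 2 > 1, so H_1 ≅ Z/2.
  H_2: rank ker ∂_2 − rank ∂_3 = (10 − 10) − 0 = 0, and there is no ∂_3, so H_2 ≅ 0.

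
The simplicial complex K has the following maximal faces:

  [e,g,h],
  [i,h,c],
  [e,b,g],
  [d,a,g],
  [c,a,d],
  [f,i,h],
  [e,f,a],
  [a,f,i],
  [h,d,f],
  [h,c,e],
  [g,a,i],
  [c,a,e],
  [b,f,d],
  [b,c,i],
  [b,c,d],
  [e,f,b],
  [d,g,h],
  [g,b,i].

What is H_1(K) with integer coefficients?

H_1 = Z^2.

Order the vertices as a < b < c < d < e < f < g < h < i. Listing each simplex with vertices in this order, K has dimension 2 with simplices:

  0-simplices (9): a, b, c, d, e, f, g, h, i
  1-simplices (27): ac, ad, ae, af, ag, ai, bc, bd, be, bf, bg, bi, cd, ce, ch, ci, df, dg, dh, ef, eg, eh, fh, fi, gh, gi, hi
  2-simplices (18): acd, ace, adg, aef, afi, agi, bcd, bci, bdf, bef, beg, bgi, ceh, chi, dfh, dgh, egh, fhi

Hence C_0 ≅ Z^9, C_1 ≅ Z^27, C_2 ≅ Z^18.

The boundary map ∂_1: C_1 → C_0 is given by ∂[p,q] = [q] − [p]. For instance
  ∂gi = i − g.
This gives a 9×27 integer matrix of rank 8; reducing to Smith normal form yields diagonal entries (1,1,1,1,1,1,1,1).

Boundary ∂_2: C_2 → C_1 sends each 2-simplex [p,q,r] to [q,r] − [p,r] + [p,q]. For instance
  ∂bef = ef − bf + be,
  ∂ace = ce − ae + ac.
As a 27×18 matrix over Z this has rank 17, with invariant factors (1,1,1,1,1,1,1,1,1,1,1,1,1,1,1,1,1).

Now H_k = ker ∂_k / im ∂_{k+1}, so:

  H_1: rank ker ∂_1 − rank ∂_2 = (27 − 8) − 17 = 2, and the invariant factors of ∂_2 are all 1, so H_1 = Z^2.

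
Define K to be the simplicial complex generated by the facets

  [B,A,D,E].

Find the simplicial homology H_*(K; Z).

H_0 = Z,  H_1 = 0,  H_2 = 0,  H_3 = 0.

Take the total order A < B < D < E on the vertex set. Then K (dimension 3) consists of the simplices:

  0-simplices (4): A, B, D, E
  1-simplices (6): AB, AD, AE, BD, BE, DE
  2-simplices (4): ABD, ABE, ADE, BDE
  3-simplices (1): ABDE

giving chain groups C_0 ≅ Z^4, C_1 ≅ Z^6, C_2 ≅ Z^4, C_3 ≅ Z^1.

Boundary ∂_1: C_1 → C_0 sends each edge [p,q] (with p < q) to q − p. For instance
  ∂AE = E − A.
The resulting 4×6 matrix has rank 3, and its Smith normal form has invariant factors (1,1,1).

The boundary map ∂_2: C_2 → C_1 sends each 2-simplex [p,q,r] to [q,r] − [p,r] + [p,q]. For instance
  ∂ABE = BE − AE + AB,
  ∂BDE = DE − BE + BD.
The resulting 6×4 matrix has rank 3, and its Smith normal form has invariant factors (1,1,1).

∂_3: C_3 → C_2 sends each 3-simplex σ to the alternating sum Σ_i (−1)^i (σ with its i-th vertex removed). For instance
  ∂ABDE = BDE − ADE + ABE − ABD.
The 4×1 boundary matrix has rank 1 and Smith normal form diag(1).

Computing H_k = (kernel of ∂_k) / (image of ∂_{k+1}):

  H_0: rank C_0 − rank ∂_1 = 4 − 3 = 1, and the invariant factors of ∂_1 are all 1, so H_0 ≅ Z.
  H_1: rank ker ∂_1 − rank ∂_2 = (6 − 3) − 3 = 0, and the invariant factors of ∂_2 are all 1, so H_1 ≅ 0.
  H_2: rank ker ∂_2 − rank ∂_3 = (4 − 3) − 1 = 0, and the invariant factors of ∂_3 are all 1, so H_2 ≅ 0.
  H_3: rank ker ∂_3 − rank ∂_4 = (1 − 1) − 0 = 0, and there is no ∂_4, so H_3 ≅ 0.

As a check, the Euler characteristic is 4 − 6 + 4 − 1 = 1, which agrees with 1 − 0 + 0 − 0 = 1.
(K is a triangulation of the 3-simplex.)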